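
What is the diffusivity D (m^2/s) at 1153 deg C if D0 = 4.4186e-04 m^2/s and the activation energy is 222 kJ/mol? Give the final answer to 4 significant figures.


D = D0 * exp(-Qd / (R*T))
T = 1426.15 K
D = 4.4186e-04 * exp(-222e3 / (8.314 * 1426.15))
D = 3.265e-12 m^2/s


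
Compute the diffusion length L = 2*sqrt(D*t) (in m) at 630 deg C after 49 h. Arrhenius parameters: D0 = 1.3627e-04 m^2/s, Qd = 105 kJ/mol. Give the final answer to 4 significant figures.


Step 1: D = D0 * exp(-Qd/(R*T))
T = 903.15 K
D = 1.3627e-04 * exp(-105e3 / (8.314 * 903.15)) = 1.15185e-10 m^2/s
Step 2: L = 2*sqrt(D*t)
t = 49 h = 176400 s
L = 2*sqrt(1.15185e-10 * 176400) = 9.015e-03 m


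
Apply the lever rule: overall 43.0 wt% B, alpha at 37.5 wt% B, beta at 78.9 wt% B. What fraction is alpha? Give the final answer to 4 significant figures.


f_alpha = (C_beta - C0) / (C_beta - C_alpha)
f_alpha = (78.9 - 43.0) / (78.9 - 37.5)
f_alpha = 0.8671


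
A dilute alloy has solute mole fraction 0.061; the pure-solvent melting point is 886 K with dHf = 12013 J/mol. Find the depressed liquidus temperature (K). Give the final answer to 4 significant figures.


dT = R*Tm^2*x / dHf
dT = 8.314 * 886^2 * 0.061 / 12013
dT = 33.1403 K
T_new = 886 - 33.1403 = 852.9 K


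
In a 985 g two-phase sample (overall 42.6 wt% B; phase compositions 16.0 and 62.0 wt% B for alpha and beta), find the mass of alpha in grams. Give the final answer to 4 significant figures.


f_alpha = (C_beta - C0) / (C_beta - C_alpha)
f_alpha = (62.0 - 42.6) / (62.0 - 16.0) = 0.421739
m_alpha = f_alpha * m_total = 0.421739 * 985 = 415.4 g


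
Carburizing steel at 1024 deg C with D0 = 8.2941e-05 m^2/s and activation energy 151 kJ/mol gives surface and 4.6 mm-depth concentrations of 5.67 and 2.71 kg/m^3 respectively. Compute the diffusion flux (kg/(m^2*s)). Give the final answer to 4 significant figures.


Step 1: D = D0 * exp(-Qd/(R*T))
T = 1024 + 273.15 = 1297.15 K
D = 8.2941e-05 * exp(-151e3 / (8.314 * 1297.15)) = 6.88596e-11 m^2/s
Step 2: J = D * (C1 - C2) / dx
J = 6.88596e-11 * (5.67 - 2.71) / 4.6e-03
J = 4.431e-08 kg/(m^2*s)


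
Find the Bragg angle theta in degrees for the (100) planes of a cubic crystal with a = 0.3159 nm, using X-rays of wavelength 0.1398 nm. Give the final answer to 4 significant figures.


d = a / sqrt(h^2+k^2+l^2)
d = 0.3159 / sqrt(1) = 0.3159 nm
lambda = 2*d*sin(theta)  =>  sin(theta) = lambda / (2*d)
sin(theta) = 0.1398 / (2 * 0.3159) = 0.221273
theta = 12.78 deg


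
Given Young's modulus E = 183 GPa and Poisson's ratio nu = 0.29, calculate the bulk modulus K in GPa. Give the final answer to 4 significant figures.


K = E / (3*(1-2*nu))
K = 183 / (3*(1-2*0.29))
K = 145.2 GPa


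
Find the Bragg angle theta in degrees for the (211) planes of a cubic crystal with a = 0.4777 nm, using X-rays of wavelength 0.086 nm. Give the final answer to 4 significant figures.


d = a / sqrt(h^2+k^2+l^2)
d = 0.4777 / sqrt(6) = 0.19502 nm
lambda = 2*d*sin(theta)  =>  sin(theta) = lambda / (2*d)
sin(theta) = 0.086 / (2 * 0.19502) = 0.22049
theta = 12.74 deg


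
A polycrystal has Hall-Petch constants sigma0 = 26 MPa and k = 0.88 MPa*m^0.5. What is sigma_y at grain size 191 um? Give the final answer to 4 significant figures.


sigma_y = sigma0 + k / sqrt(d)
d = 191 um = 1.91e-04 m
sigma_y = 26 + 0.88 / sqrt(1.91e-04)
sigma_y = 89.67 MPa


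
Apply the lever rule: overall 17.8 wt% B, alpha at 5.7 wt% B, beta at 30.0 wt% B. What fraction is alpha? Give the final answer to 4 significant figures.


f_alpha = (C_beta - C0) / (C_beta - C_alpha)
f_alpha = (30.0 - 17.8) / (30.0 - 5.7)
f_alpha = 0.5021


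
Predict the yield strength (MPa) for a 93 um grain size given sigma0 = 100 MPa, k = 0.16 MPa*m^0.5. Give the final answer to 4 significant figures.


sigma_y = sigma0 + k / sqrt(d)
d = 93 um = 9.3e-05 m
sigma_y = 100 + 0.16 / sqrt(9.3e-05)
sigma_y = 116.6 MPa


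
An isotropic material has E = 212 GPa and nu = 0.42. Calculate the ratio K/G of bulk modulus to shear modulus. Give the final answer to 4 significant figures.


G = E / (2*(1+nu))
G = 212 / (2*(1+0.42)) = 74.6479 GPa
K = E / (3*(1-2*nu))
K = 212 / (3*(1-2*0.42)) = 441.667 GPa
K/G = 441.667 / 74.6479 = 5.917


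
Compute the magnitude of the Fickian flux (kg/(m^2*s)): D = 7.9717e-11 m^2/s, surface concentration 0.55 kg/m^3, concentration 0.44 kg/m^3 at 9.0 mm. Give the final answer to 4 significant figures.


J = -D * (dC/dx) = D * (C1 - C2) / dx
J = 7.9717e-11 * (0.55 - 0.44) / 9e-03
J = 9.743e-10 kg/(m^2*s)


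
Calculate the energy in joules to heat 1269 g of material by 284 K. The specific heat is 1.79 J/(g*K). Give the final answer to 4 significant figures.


Q = m * cp * dT
Q = 1269 * 1.79 * 284
Q = 645100 J


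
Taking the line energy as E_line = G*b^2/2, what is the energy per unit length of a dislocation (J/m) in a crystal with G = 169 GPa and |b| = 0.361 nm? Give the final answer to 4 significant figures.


E = G*b^2/2
b = 0.361 nm = 3.61e-10 m
G = 169 GPa = 1.69e+11 Pa
E = 0.5 * 1.69e+11 * (3.61e-10)^2
E = 1.101e-08 J/m


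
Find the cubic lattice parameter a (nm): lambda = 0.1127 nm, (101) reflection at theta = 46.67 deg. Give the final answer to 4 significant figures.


d = lambda / (2*sin(theta))
d = 0.1127 / (2*sin(46.67 deg))
d = 0.0774662 nm
a = d * sqrt(h^2+k^2+l^2) = 0.0774662 * sqrt(2)
a = 0.1096 nm


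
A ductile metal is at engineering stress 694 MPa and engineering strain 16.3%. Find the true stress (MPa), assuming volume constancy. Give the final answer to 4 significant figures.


sigma_true = sigma_eng * (1 + epsilon_eng)
sigma_true = 694 * (1 + 0.163)
sigma_true = 807.1 MPa


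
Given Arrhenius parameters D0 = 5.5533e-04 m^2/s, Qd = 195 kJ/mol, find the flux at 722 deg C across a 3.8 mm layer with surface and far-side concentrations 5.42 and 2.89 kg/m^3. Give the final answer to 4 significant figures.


Step 1: D = D0 * exp(-Qd/(R*T))
T = 722 + 273.15 = 995.15 K
D = 5.5533e-04 * exp(-195e3 / (8.314 * 995.15)) = 3.2269e-14 m^2/s
Step 2: J = D * (C1 - C2) / dx
J = 3.2269e-14 * (5.42 - 2.89) / 3.8e-03
J = 2.148e-11 kg/(m^2*s)


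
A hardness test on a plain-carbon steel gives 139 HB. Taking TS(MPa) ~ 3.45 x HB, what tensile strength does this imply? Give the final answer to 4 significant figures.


TS (MPa) = 3.45 * HB
TS = 3.45 * 139
TS = 479.6 MPa


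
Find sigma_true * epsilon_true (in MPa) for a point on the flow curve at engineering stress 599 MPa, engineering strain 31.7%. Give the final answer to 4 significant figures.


sigma_true = sigma_eng * (1 + epsilon_eng)
sigma_true = 599 * (1 + 0.317) = 788.883 MPa
epsilon_true = ln(1 + epsilon_eng)
epsilon_true = ln(1 + 0.317) = 0.275356
sigma_true * epsilon_true = 788.883 * 0.275356 = 217.2 MPa


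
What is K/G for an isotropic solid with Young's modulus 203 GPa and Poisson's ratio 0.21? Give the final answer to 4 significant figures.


G = E / (2*(1+nu))
G = 203 / (2*(1+0.21)) = 83.8843 GPa
K = E / (3*(1-2*nu))
K = 203 / (3*(1-2*0.21)) = 116.667 GPa
K/G = 116.667 / 83.8843 = 1.391


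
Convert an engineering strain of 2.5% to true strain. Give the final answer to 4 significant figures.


epsilon_true = ln(1 + epsilon_eng)
epsilon_true = ln(1 + 0.025)
epsilon_true = 0.02469


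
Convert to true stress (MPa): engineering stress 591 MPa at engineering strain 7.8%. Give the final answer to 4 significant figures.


sigma_true = sigma_eng * (1 + epsilon_eng)
sigma_true = 591 * (1 + 0.078)
sigma_true = 637.1 MPa


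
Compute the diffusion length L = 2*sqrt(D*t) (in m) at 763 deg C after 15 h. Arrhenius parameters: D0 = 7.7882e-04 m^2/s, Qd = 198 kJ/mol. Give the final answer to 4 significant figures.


Step 1: D = D0 * exp(-Qd/(R*T))
T = 1036.15 K
D = 7.7882e-04 * exp(-198e3 / (8.314 * 1036.15)) = 8.11808e-14 m^2/s
Step 2: L = 2*sqrt(D*t)
t = 15 h = 54000 s
L = 2*sqrt(8.11808e-14 * 54000) = 1.324e-04 m


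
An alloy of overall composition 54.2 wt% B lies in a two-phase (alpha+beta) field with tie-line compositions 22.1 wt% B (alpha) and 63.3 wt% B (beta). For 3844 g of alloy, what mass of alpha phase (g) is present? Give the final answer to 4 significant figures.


f_alpha = (C_beta - C0) / (C_beta - C_alpha)
f_alpha = (63.3 - 54.2) / (63.3 - 22.1) = 0.220874
m_alpha = f_alpha * m_total = 0.220874 * 3844 = 849 g


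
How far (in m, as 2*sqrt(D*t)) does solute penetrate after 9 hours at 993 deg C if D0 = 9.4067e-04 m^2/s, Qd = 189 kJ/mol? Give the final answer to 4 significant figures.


Step 1: D = D0 * exp(-Qd/(R*T))
T = 1266.15 K
D = 9.4067e-04 * exp(-189e3 / (8.314 * 1266.15)) = 1.49974e-11 m^2/s
Step 2: L = 2*sqrt(D*t)
t = 9 h = 32400 s
L = 2*sqrt(1.49974e-11 * 32400) = 1.394e-03 m


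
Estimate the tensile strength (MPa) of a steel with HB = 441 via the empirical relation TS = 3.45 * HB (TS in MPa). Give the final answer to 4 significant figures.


TS (MPa) = 3.45 * HB
TS = 3.45 * 441
TS = 1521 MPa


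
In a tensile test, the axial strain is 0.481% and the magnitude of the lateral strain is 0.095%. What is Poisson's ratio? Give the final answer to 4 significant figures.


nu = -epsilon_lat / epsilon_axial
Lateral strain is contraction (negative), so using magnitudes:
nu = 0.095 / 0.481
nu = 0.1975


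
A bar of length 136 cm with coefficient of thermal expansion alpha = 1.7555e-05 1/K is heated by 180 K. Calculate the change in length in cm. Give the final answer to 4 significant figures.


dL = L0 * alpha * dT
dL = 136 * 1.7555e-05 * 180
dL = 0.4297 cm


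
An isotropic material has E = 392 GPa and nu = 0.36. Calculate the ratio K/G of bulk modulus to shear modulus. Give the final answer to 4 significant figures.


G = E / (2*(1+nu))
G = 392 / (2*(1+0.36)) = 144.118 GPa
K = E / (3*(1-2*nu))
K = 392 / (3*(1-2*0.36)) = 466.667 GPa
K/G = 466.667 / 144.118 = 3.238


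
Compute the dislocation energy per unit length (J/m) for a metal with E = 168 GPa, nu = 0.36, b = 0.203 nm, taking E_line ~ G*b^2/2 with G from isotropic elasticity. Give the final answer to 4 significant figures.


Step 1: G = E / (2*(1+nu))
G = 168 / (2*(1+0.36)) = 61.7647 GPa = 6.17647e+10 Pa
Step 2: E_line = G*b^2/2
b = 0.203 nm = 2.03e-10 m
E_line = 0.5 * 6.17647e+10 * (2.03e-10)^2 = 1.273e-09 J/m


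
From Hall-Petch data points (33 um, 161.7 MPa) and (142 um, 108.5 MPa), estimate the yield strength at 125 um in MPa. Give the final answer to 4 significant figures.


sigma_y = sigma0 + k / sqrt(d)
1/sqrt(d1) = 1/sqrt(3.3e-05) = 174.078;  1/sqrt(d2) = 83.9181
k = (sigma1 - sigma2) / (1/sqrt(d1) - 1/sqrt(d2)) = (161.7 - 108.5) / (174.078 - 83.9181) = 0.590065 MPa*m^0.5
sigma0 = sigma1 - k/sqrt(d1) = 161.7 - 0.590065*174.078 = 58.9828 MPa
sigma_y(d3) = 58.9828 + 0.590065 / sqrt(1.25e-04) = 111.8 MPa


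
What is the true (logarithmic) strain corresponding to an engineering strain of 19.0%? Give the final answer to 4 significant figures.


epsilon_true = ln(1 + epsilon_eng)
epsilon_true = ln(1 + 0.19)
epsilon_true = 0.174


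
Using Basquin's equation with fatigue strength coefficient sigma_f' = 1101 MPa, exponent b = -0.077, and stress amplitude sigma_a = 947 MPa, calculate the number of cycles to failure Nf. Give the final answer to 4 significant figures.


sigma_a = sigma_f' * (2*Nf)^b
2*Nf = (sigma_a / sigma_f')^(1/b)
2*Nf = (947 / 1101)^(1/-0.077)
2*Nf = 7.07678
Nf = 3.538 cycles


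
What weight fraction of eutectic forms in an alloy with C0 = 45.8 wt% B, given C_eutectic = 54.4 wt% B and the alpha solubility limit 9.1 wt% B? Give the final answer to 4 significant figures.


f_primary = (C_e - C0) / (C_e - C_alpha_max)
f_primary = (54.4 - 45.8) / (54.4 - 9.1)
f_primary = 0.189845
f_eutectic = 1 - 0.189845 = 0.8102


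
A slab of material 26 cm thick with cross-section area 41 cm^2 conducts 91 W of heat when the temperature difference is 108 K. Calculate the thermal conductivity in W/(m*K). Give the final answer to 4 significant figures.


k = Q*L / (A*dT)
L = 0.26 m, A = 4.1e-03 m^2
k = 91 * 0.26 / (4.1e-03 * 108)
k = 53.43 W/(m*K)


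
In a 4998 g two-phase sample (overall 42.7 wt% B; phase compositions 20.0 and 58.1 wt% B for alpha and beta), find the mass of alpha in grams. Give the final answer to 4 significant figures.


f_alpha = (C_beta - C0) / (C_beta - C_alpha)
f_alpha = (58.1 - 42.7) / (58.1 - 20.0) = 0.404199
m_alpha = f_alpha * m_total = 0.404199 * 4998 = 2020 g


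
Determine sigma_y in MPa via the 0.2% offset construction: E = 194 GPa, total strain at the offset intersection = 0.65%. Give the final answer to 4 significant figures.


Offset strain = 0.002
Elastic strain at yield = total_strain - offset = 6.5e-03 - 0.002 = 4.5e-03
sigma_y = E * elastic_strain = 194000 * 4.5e-03
sigma_y = 873 MPa


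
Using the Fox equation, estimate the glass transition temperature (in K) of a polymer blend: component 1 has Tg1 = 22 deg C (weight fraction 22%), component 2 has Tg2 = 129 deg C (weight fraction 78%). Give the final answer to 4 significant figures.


1/Tg = w1/Tg1 + w2/Tg2 (in Kelvin)
Tg1 = 295.15 K, Tg2 = 402.15 K
1/Tg = 0.22/295.15 + 0.78/402.15
Tg = 372.4 K


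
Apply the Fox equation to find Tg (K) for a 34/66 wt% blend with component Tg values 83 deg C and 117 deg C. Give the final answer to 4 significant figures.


1/Tg = w1/Tg1 + w2/Tg2 (in Kelvin)
Tg1 = 356.15 K, Tg2 = 390.15 K
1/Tg = 0.34/356.15 + 0.66/390.15
Tg = 377.9 K


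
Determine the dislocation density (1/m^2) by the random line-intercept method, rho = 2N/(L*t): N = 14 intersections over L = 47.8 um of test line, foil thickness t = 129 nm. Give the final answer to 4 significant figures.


rho = 2N / (L * t)
L = 47.8 um = 4.78e-05 m, t = 129 nm = 1.29e-07 m
rho = 2 * 14 / (4.78e-05 * 1.29e-07)
rho = 4.541e+12 1/m^2


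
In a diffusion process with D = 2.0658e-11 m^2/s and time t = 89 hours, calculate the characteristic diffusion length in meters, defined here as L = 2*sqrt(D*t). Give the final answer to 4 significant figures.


t = 89 hr = 320400 s
Diffusion length = 2*sqrt(D*t)
= 2*sqrt(2.0658e-11 * 320400)
= 5.145e-03 m


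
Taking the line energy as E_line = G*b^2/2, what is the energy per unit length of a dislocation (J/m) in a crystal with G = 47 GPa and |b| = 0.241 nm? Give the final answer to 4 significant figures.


E = G*b^2/2
b = 0.241 nm = 2.41e-10 m
G = 47 GPa = 4.7e+10 Pa
E = 0.5 * 4.7e+10 * (2.41e-10)^2
E = 1.365e-09 J/m


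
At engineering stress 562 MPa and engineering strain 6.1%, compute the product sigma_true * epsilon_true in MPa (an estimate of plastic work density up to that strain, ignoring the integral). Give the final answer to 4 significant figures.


sigma_true = sigma_eng * (1 + epsilon_eng)
sigma_true = 562 * (1 + 0.061) = 596.282 MPa
epsilon_true = ln(1 + epsilon_eng)
epsilon_true = ln(1 + 0.061) = 0.0592119
sigma_true * epsilon_true = 596.282 * 0.0592119 = 35.31 MPa


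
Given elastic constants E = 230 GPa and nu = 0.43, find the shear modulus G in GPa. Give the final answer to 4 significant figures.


G = E / (2*(1+nu))
G = 230 / (2*(1+0.43))
G = 80.42 GPa


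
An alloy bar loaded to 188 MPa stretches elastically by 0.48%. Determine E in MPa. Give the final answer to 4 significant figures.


E = sigma / epsilon
epsilon = 0.48% = 4.8e-03
E = 188 / 4.8e-03
E = 39170 MPa


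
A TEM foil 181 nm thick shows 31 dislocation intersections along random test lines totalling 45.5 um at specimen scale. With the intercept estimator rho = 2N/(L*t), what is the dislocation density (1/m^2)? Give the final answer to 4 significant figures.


rho = 2N / (L * t)
L = 45.5 um = 4.55e-05 m, t = 181 nm = 1.81e-07 m
rho = 2 * 31 / (4.55e-05 * 1.81e-07)
rho = 7.528e+12 1/m^2


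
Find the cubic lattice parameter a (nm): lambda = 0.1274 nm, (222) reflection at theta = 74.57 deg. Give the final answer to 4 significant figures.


d = lambda / (2*sin(theta))
d = 0.1274 / (2*sin(74.57 deg))
d = 0.0660818 nm
a = d * sqrt(h^2+k^2+l^2) = 0.0660818 * sqrt(12)
a = 0.2289 nm


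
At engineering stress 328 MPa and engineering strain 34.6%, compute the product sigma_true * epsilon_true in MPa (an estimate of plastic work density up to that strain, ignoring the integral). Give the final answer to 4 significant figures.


sigma_true = sigma_eng * (1 + epsilon_eng)
sigma_true = 328 * (1 + 0.346) = 441.488 MPa
epsilon_true = ln(1 + epsilon_eng)
epsilon_true = ln(1 + 0.346) = 0.297137
sigma_true * epsilon_true = 441.488 * 0.297137 = 131.2 MPa


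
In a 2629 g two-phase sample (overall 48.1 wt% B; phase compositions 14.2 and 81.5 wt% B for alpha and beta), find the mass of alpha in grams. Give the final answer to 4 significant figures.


f_alpha = (C_beta - C0) / (C_beta - C_alpha)
f_alpha = (81.5 - 48.1) / (81.5 - 14.2) = 0.496285
m_alpha = f_alpha * m_total = 0.496285 * 2629 = 1305 g


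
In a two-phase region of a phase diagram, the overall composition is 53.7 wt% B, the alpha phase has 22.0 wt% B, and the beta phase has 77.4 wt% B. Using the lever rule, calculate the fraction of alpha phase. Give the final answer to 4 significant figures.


f_alpha = (C_beta - C0) / (C_beta - C_alpha)
f_alpha = (77.4 - 53.7) / (77.4 - 22.0)
f_alpha = 0.4278


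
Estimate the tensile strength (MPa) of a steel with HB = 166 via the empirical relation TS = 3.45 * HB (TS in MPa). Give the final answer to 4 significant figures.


TS (MPa) = 3.45 * HB
TS = 3.45 * 166
TS = 572.7 MPa


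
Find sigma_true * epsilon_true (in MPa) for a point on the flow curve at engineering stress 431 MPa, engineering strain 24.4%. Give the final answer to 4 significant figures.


sigma_true = sigma_eng * (1 + epsilon_eng)
sigma_true = 431 * (1 + 0.244) = 536.164 MPa
epsilon_true = ln(1 + epsilon_eng)
epsilon_true = ln(1 + 0.244) = 0.218332
sigma_true * epsilon_true = 536.164 * 0.218332 = 117.1 MPa


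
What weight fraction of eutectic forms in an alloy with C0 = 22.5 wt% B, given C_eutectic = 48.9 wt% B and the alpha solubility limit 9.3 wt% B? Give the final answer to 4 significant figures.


f_primary = (C_e - C0) / (C_e - C_alpha_max)
f_primary = (48.9 - 22.5) / (48.9 - 9.3)
f_primary = 0.666667
f_eutectic = 1 - 0.666667 = 0.3333


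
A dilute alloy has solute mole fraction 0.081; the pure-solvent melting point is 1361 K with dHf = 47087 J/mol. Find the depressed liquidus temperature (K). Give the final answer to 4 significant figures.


dT = R*Tm^2*x / dHf
dT = 8.314 * 1361^2 * 0.081 / 47087
dT = 26.4917 K
T_new = 1361 - 26.4917 = 1335 K


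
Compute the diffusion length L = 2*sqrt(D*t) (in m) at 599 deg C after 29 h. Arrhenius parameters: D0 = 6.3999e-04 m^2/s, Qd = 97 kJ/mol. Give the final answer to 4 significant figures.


Step 1: D = D0 * exp(-Qd/(R*T))
T = 872.15 K
D = 6.3999e-04 * exp(-97e3 / (8.314 * 872.15)) = 9.91877e-10 m^2/s
Step 2: L = 2*sqrt(D*t)
t = 29 h = 104400 s
L = 2*sqrt(9.91877e-10 * 104400) = 0.02035 m


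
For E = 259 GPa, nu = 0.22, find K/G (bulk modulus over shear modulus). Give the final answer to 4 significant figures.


G = E / (2*(1+nu))
G = 259 / (2*(1+0.22)) = 106.148 GPa
K = E / (3*(1-2*nu))
K = 259 / (3*(1-2*0.22)) = 154.167 GPa
K/G = 154.167 / 106.148 = 1.452


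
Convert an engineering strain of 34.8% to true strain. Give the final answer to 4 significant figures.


epsilon_true = ln(1 + epsilon_eng)
epsilon_true = ln(1 + 0.348)
epsilon_true = 0.2986


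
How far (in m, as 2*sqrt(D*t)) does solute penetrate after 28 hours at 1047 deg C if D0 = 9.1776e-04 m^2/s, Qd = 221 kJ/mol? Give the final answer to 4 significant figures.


Step 1: D = D0 * exp(-Qd/(R*T))
T = 1320.15 K
D = 9.1776e-04 * exp(-221e3 / (8.314 * 1320.15)) = 1.6522e-12 m^2/s
Step 2: L = 2*sqrt(D*t)
t = 28 h = 100800 s
L = 2*sqrt(1.6522e-12 * 100800) = 8.162e-04 m


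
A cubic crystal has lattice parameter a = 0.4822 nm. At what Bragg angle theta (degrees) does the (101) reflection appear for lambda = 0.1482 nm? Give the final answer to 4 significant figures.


d = a / sqrt(h^2+k^2+l^2)
d = 0.4822 / sqrt(2) = 0.340967 nm
lambda = 2*d*sin(theta)  =>  sin(theta) = lambda / (2*d)
sin(theta) = 0.1482 / (2 * 0.340967) = 0.217323
theta = 12.55 deg


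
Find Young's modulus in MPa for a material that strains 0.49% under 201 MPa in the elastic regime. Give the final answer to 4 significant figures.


E = sigma / epsilon
epsilon = 0.49% = 4.9e-03
E = 201 / 4.9e-03
E = 41020 MPa


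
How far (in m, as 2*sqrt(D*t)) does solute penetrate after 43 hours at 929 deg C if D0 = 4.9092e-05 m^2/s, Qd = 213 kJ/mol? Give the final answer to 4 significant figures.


Step 1: D = D0 * exp(-Qd/(R*T))
T = 1202.15 K
D = 4.9092e-05 * exp(-213e3 / (8.314 * 1202.15)) = 2.72653e-14 m^2/s
Step 2: L = 2*sqrt(D*t)
t = 43 h = 154800 s
L = 2*sqrt(2.72653e-14 * 154800) = 1.299e-04 m


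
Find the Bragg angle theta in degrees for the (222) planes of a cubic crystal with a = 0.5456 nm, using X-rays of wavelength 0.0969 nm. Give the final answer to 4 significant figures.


d = a / sqrt(h^2+k^2+l^2)
d = 0.5456 / sqrt(12) = 0.157501 nm
lambda = 2*d*sin(theta)  =>  sin(theta) = lambda / (2*d)
sin(theta) = 0.0969 / (2 * 0.157501) = 0.307617
theta = 17.92 deg


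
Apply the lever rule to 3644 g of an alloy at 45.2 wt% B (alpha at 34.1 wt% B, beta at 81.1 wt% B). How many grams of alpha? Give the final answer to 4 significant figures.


f_alpha = (C_beta - C0) / (C_beta - C_alpha)
f_alpha = (81.1 - 45.2) / (81.1 - 34.1) = 0.76383
m_alpha = f_alpha * m_total = 0.76383 * 3644 = 2783 g


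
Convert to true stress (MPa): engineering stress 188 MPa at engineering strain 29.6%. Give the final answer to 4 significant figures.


sigma_true = sigma_eng * (1 + epsilon_eng)
sigma_true = 188 * (1 + 0.296)
sigma_true = 243.6 MPa


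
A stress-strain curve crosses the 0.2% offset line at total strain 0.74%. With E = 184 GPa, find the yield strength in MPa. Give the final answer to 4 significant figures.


Offset strain = 0.002
Elastic strain at yield = total_strain - offset = 7.4e-03 - 0.002 = 5.4e-03
sigma_y = E * elastic_strain = 184000 * 5.4e-03
sigma_y = 993.6 MPa


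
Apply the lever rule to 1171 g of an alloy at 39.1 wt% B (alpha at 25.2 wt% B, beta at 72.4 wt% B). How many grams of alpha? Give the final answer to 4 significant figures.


f_alpha = (C_beta - C0) / (C_beta - C_alpha)
f_alpha = (72.4 - 39.1) / (72.4 - 25.2) = 0.705508
m_alpha = f_alpha * m_total = 0.705508 * 1171 = 826.2 g


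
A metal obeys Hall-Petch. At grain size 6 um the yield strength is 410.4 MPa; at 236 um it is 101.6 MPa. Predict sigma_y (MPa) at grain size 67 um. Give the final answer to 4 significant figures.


sigma_y = sigma0 + k / sqrt(d)
1/sqrt(d1) = 1/sqrt(6e-06) = 408.248;  1/sqrt(d2) = 65.0945
k = (sigma1 - sigma2) / (1/sqrt(d1) - 1/sqrt(d2)) = (410.4 - 101.6) / (408.248 - 65.0945) = 0.899888 MPa*m^0.5
sigma0 = sigma1 - k/sqrt(d1) = 410.4 - 0.899888*408.248 = 43.0223 MPa
sigma_y(d3) = 43.0223 + 0.899888 / sqrt(6.7e-05) = 153 MPa


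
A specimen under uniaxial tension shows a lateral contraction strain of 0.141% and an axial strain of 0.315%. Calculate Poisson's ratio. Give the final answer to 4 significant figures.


nu = -epsilon_lat / epsilon_axial
Lateral strain is contraction (negative), so using magnitudes:
nu = 0.141 / 0.315
nu = 0.4476


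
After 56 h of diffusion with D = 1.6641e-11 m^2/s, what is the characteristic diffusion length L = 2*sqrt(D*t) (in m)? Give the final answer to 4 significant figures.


t = 56 hr = 201600 s
Diffusion length = 2*sqrt(D*t)
= 2*sqrt(1.6641e-11 * 201600)
= 3.663e-03 m


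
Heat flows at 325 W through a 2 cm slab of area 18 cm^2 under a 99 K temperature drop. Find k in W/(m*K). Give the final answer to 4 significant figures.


k = Q*L / (A*dT)
L = 0.02 m, A = 1.8e-03 m^2
k = 325 * 0.02 / (1.8e-03 * 99)
k = 36.48 W/(m*K)


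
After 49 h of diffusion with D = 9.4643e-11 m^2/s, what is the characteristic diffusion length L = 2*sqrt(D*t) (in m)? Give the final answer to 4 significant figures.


t = 49 hr = 176400 s
Diffusion length = 2*sqrt(D*t)
= 2*sqrt(9.4643e-11 * 176400)
= 8.172e-03 m


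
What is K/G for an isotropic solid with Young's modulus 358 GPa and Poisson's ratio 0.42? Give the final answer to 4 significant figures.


G = E / (2*(1+nu))
G = 358 / (2*(1+0.42)) = 126.056 GPa
K = E / (3*(1-2*nu))
K = 358 / (3*(1-2*0.42)) = 745.833 GPa
K/G = 745.833 / 126.056 = 5.917


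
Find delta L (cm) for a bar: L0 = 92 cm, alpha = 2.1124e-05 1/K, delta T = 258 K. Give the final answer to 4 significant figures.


dL = L0 * alpha * dT
dL = 92 * 2.1124e-05 * 258
dL = 0.5014 cm


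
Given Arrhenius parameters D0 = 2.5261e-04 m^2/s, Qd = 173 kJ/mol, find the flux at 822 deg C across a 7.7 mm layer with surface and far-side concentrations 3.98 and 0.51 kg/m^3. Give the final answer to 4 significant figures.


Step 1: D = D0 * exp(-Qd/(R*T))
T = 822 + 273.15 = 1095.15 K
D = 2.5261e-04 * exp(-173e3 / (8.314 * 1095.15)) = 1.41477e-12 m^2/s
Step 2: J = D * (C1 - C2) / dx
J = 1.41477e-12 * (3.98 - 0.51) / 7.7e-03
J = 6.376e-10 kg/(m^2*s)


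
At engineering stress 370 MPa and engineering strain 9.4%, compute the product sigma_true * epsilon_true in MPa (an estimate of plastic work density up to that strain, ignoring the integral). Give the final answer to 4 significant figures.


sigma_true = sigma_eng * (1 + epsilon_eng)
sigma_true = 370 * (1 + 0.094) = 404.78 MPa
epsilon_true = ln(1 + epsilon_eng)
epsilon_true = ln(1 + 0.094) = 0.0898407
sigma_true * epsilon_true = 404.78 * 0.0898407 = 36.37 MPa


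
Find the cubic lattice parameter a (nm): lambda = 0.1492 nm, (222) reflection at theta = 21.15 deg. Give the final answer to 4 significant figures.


d = lambda / (2*sin(theta))
d = 0.1492 / (2*sin(21.15 deg))
d = 0.206757 nm
a = d * sqrt(h^2+k^2+l^2) = 0.206757 * sqrt(12)
a = 0.7162 nm


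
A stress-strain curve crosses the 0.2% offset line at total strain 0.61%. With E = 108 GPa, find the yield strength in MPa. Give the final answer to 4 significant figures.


Offset strain = 0.002
Elastic strain at yield = total_strain - offset = 6.1e-03 - 0.002 = 4.1e-03
sigma_y = E * elastic_strain = 108000 * 4.1e-03
sigma_y = 442.8 MPa


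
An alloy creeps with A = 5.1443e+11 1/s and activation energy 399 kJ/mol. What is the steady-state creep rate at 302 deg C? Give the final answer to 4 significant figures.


rate = A * exp(-Q / (R*T))
T = 302 + 273.15 = 575.15 K
rate = 5.1443e+11 * exp(-399e3 / (8.314 * 575.15))
rate = 2.973e-25 1/s


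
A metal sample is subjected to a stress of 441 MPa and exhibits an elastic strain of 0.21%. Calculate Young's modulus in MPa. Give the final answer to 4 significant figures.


E = sigma / epsilon
epsilon = 0.21% = 2.1e-03
E = 441 / 2.1e-03
E = 210000 MPa


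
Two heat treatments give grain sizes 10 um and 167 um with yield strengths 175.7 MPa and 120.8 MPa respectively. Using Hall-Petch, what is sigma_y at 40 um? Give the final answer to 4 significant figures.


sigma_y = sigma0 + k / sqrt(d)
1/sqrt(d1) = 1/sqrt(1e-05) = 316.228;  1/sqrt(d2) = 77.3823
k = (sigma1 - sigma2) / (1/sqrt(d1) - 1/sqrt(d2)) = (175.7 - 120.8) / (316.228 - 77.3823) = 0.229856 MPa*m^0.5
sigma0 = sigma1 - k/sqrt(d1) = 175.7 - 0.229856*316.228 = 103.013 MPa
sigma_y(d3) = 103.013 + 0.229856 / sqrt(4e-05) = 139.4 MPa


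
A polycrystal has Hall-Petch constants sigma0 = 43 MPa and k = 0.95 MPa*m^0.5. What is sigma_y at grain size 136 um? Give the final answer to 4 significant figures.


sigma_y = sigma0 + k / sqrt(d)
d = 136 um = 1.36e-04 m
sigma_y = 43 + 0.95 / sqrt(1.36e-04)
sigma_y = 124.5 MPa


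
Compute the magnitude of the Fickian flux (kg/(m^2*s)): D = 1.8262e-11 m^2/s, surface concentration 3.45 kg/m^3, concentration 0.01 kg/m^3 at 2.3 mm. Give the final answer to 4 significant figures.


J = -D * (dC/dx) = D * (C1 - C2) / dx
J = 1.8262e-11 * (3.45 - 0.01) / 2.3e-03
J = 2.731e-08 kg/(m^2*s)


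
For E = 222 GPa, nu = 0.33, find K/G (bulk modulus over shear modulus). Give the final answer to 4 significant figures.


G = E / (2*(1+nu))
G = 222 / (2*(1+0.33)) = 83.4586 GPa
K = E / (3*(1-2*nu))
K = 222 / (3*(1-2*0.33)) = 217.647 GPa
K/G = 217.647 / 83.4586 = 2.608


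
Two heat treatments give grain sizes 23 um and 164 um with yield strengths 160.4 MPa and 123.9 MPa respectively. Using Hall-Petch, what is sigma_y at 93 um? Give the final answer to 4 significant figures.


sigma_y = sigma0 + k / sqrt(d)
1/sqrt(d1) = 1/sqrt(2.3e-05) = 208.514;  1/sqrt(d2) = 78.0869
k = (sigma1 - sigma2) / (1/sqrt(d1) - 1/sqrt(d2)) = (160.4 - 123.9) / (208.514 - 78.0869) = 0.279849 MPa*m^0.5
sigma0 = sigma1 - k/sqrt(d1) = 160.4 - 0.279849*208.514 = 102.047 MPa
sigma_y(d3) = 102.047 + 0.279849 / sqrt(9.3e-05) = 131.1 MPa


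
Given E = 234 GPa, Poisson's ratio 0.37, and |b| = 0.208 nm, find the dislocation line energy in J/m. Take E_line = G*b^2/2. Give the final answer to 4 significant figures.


Step 1: G = E / (2*(1+nu))
G = 234 / (2*(1+0.37)) = 85.4015 GPa = 8.54015e+10 Pa
Step 2: E_line = G*b^2/2
b = 0.208 nm = 2.08e-10 m
E_line = 0.5 * 8.54015e+10 * (2.08e-10)^2 = 1.847e-09 J/m


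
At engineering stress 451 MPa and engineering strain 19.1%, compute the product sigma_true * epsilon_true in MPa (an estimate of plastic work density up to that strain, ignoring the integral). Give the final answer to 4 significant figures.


sigma_true = sigma_eng * (1 + epsilon_eng)
sigma_true = 451 * (1 + 0.191) = 537.141 MPa
epsilon_true = ln(1 + epsilon_eng)
epsilon_true = ln(1 + 0.191) = 0.174793
sigma_true * epsilon_true = 537.141 * 0.174793 = 93.89 MPa


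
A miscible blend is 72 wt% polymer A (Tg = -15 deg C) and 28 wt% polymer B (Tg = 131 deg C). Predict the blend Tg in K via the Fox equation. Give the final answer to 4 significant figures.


1/Tg = w1/Tg1 + w2/Tg2 (in Kelvin)
Tg1 = 258.15 K, Tg2 = 404.15 K
1/Tg = 0.72/258.15 + 0.28/404.15
Tg = 287.2 K


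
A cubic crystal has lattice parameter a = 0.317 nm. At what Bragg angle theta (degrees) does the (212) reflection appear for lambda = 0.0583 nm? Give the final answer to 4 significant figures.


d = a / sqrt(h^2+k^2+l^2)
d = 0.317 / sqrt(9) = 0.105667 nm
lambda = 2*d*sin(theta)  =>  sin(theta) = lambda / (2*d)
sin(theta) = 0.0583 / (2 * 0.105667) = 0.275868
theta = 16.01 deg


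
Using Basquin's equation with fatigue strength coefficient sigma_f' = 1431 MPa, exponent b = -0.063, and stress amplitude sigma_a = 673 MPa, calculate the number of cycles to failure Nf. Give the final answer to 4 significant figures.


sigma_a = sigma_f' * (2*Nf)^b
2*Nf = (sigma_a / sigma_f')^(1/b)
2*Nf = (673 / 1431)^(1/-0.063)
2*Nf = 158632
Nf = 79320 cycles


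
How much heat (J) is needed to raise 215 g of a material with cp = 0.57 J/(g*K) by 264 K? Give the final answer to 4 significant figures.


Q = m * cp * dT
Q = 215 * 0.57 * 264
Q = 32350 J


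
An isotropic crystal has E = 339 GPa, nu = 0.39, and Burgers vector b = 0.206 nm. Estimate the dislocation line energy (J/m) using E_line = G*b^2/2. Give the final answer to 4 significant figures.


Step 1: G = E / (2*(1+nu))
G = 339 / (2*(1+0.39)) = 121.942 GPa = 1.21942e+11 Pa
Step 2: E_line = G*b^2/2
b = 0.206 nm = 2.06e-10 m
E_line = 0.5 * 1.21942e+11 * (2.06e-10)^2 = 2.587e-09 J/m


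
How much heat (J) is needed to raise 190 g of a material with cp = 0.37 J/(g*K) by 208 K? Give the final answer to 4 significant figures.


Q = m * cp * dT
Q = 190 * 0.37 * 208
Q = 14620 J


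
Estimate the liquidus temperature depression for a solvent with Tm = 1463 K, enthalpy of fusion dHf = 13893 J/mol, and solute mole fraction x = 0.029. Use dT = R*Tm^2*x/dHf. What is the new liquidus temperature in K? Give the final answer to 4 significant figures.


dT = R*Tm^2*x / dHf
dT = 8.314 * 1463^2 * 0.029 / 13893
dT = 37.145 K
T_new = 1463 - 37.145 = 1426 K


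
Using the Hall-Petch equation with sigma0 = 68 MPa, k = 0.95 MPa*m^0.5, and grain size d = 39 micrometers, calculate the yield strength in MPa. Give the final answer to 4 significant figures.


sigma_y = sigma0 + k / sqrt(d)
d = 39 um = 3.9e-05 m
sigma_y = 68 + 0.95 / sqrt(3.9e-05)
sigma_y = 220.1 MPa


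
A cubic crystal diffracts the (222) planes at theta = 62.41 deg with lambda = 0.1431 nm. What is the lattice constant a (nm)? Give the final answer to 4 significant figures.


d = lambda / (2*sin(theta))
d = 0.1431 / (2*sin(62.41 deg))
d = 0.0807303 nm
a = d * sqrt(h^2+k^2+l^2) = 0.0807303 * sqrt(12)
a = 0.2797 nm


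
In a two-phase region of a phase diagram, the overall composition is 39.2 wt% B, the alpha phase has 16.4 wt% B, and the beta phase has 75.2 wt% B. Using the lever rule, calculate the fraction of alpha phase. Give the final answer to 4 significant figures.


f_alpha = (C_beta - C0) / (C_beta - C_alpha)
f_alpha = (75.2 - 39.2) / (75.2 - 16.4)
f_alpha = 0.6122


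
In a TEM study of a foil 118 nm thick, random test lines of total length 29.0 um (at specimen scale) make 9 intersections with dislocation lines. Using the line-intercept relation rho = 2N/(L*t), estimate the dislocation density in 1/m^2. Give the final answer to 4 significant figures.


rho = 2N / (L * t)
L = 29.0 um = 2.9e-05 m, t = 118 nm = 1.18e-07 m
rho = 2 * 9 / (2.9e-05 * 1.18e-07)
rho = 5.26e+12 1/m^2


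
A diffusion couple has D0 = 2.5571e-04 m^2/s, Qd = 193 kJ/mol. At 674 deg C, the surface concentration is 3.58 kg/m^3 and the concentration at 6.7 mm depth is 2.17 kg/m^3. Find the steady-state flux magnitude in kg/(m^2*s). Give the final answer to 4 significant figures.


Step 1: D = D0 * exp(-Qd/(R*T))
T = 674 + 273.15 = 947.15 K
D = 2.5571e-04 * exp(-193e3 / (8.314 * 947.15)) = 5.80166e-15 m^2/s
Step 2: J = D * (C1 - C2) / dx
J = 5.80166e-15 * (3.58 - 2.17) / 6.7e-03
J = 1.221e-12 kg/(m^2*s)


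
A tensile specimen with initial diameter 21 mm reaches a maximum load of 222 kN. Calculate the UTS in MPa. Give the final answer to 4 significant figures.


A0 = pi*(d/2)^2 = pi*(21/2)^2 = 346.361 mm^2
UTS = F_max / A0 = 222*1000 / 346.361
UTS = 641 MPa


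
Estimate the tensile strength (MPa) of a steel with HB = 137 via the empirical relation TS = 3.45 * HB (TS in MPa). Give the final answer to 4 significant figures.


TS (MPa) = 3.45 * HB
TS = 3.45 * 137
TS = 472.7 MPa


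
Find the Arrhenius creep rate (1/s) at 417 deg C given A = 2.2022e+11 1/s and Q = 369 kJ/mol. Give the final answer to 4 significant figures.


rate = A * exp(-Q / (R*T))
T = 417 + 273.15 = 690.15 K
rate = 2.2022e+11 * exp(-369e3 / (8.314 * 690.15))
rate = 2.593e-17 1/s


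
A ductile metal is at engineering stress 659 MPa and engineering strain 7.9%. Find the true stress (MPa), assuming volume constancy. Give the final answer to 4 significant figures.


sigma_true = sigma_eng * (1 + epsilon_eng)
sigma_true = 659 * (1 + 0.079)
sigma_true = 711.1 MPa


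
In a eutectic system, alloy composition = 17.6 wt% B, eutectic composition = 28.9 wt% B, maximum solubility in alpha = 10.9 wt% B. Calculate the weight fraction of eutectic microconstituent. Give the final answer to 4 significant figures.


f_primary = (C_e - C0) / (C_e - C_alpha_max)
f_primary = (28.9 - 17.6) / (28.9 - 10.9)
f_primary = 0.627778
f_eutectic = 1 - 0.627778 = 0.3722


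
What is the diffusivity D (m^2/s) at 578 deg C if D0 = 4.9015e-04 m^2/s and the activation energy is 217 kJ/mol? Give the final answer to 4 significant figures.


D = D0 * exp(-Qd / (R*T))
T = 851.15 K
D = 4.9015e-04 * exp(-217e3 / (8.314 * 851.15))
D = 2.359e-17 m^2/s


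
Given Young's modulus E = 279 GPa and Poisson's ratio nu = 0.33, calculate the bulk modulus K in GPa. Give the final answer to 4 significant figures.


K = E / (3*(1-2*nu))
K = 279 / (3*(1-2*0.33))
K = 273.5 GPa


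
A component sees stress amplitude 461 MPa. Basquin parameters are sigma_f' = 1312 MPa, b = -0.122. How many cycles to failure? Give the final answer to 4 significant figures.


sigma_a = sigma_f' * (2*Nf)^b
2*Nf = (sigma_a / sigma_f')^(1/b)
2*Nf = (461 / 1312)^(1/-0.122)
2*Nf = 5287.14
Nf = 2644 cycles


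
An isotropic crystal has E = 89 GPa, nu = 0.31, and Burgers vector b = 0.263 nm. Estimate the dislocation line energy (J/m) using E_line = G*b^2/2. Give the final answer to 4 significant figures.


Step 1: G = E / (2*(1+nu))
G = 89 / (2*(1+0.31)) = 33.9695 GPa = 3.39695e+10 Pa
Step 2: E_line = G*b^2/2
b = 0.263 nm = 2.63e-10 m
E_line = 0.5 * 3.39695e+10 * (2.63e-10)^2 = 1.175e-09 J/m


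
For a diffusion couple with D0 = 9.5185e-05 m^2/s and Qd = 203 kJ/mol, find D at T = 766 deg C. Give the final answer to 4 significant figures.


D = D0 * exp(-Qd / (R*T))
T = 1039.15 K
D = 9.5185e-05 * exp(-203e3 / (8.314 * 1039.15))
D = 5.944e-15 m^2/s


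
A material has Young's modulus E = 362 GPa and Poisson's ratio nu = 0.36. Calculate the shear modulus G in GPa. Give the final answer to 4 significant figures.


G = E / (2*(1+nu))
G = 362 / (2*(1+0.36))
G = 133.1 GPa


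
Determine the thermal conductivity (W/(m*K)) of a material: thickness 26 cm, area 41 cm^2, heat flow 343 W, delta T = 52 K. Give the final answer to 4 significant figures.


k = Q*L / (A*dT)
L = 0.26 m, A = 4.1e-03 m^2
k = 343 * 0.26 / (4.1e-03 * 52)
k = 418.3 W/(m*K)


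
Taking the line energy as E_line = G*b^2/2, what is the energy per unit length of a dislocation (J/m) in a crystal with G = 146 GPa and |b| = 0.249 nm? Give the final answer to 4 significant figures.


E = G*b^2/2
b = 0.249 nm = 2.49e-10 m
G = 146 GPa = 1.46e+11 Pa
E = 0.5 * 1.46e+11 * (2.49e-10)^2
E = 4.526e-09 J/m


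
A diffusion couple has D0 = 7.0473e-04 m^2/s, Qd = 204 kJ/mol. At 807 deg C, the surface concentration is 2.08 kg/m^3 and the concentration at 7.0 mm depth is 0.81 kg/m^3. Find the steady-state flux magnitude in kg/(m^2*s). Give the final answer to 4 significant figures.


Step 1: D = D0 * exp(-Qd/(R*T))
T = 807 + 273.15 = 1080.15 K
D = 7.0473e-04 * exp(-204e3 / (8.314 * 1080.15)) = 9.60491e-14 m^2/s
Step 2: J = D * (C1 - C2) / dx
J = 9.60491e-14 * (2.08 - 0.81) / 7e-03
J = 1.743e-11 kg/(m^2*s)


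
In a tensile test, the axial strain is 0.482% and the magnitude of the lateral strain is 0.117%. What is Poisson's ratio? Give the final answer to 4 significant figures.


nu = -epsilon_lat / epsilon_axial
Lateral strain is contraction (negative), so using magnitudes:
nu = 0.117 / 0.482
nu = 0.2427


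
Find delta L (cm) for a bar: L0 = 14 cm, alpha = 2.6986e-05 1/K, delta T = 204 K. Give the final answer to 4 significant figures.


dL = L0 * alpha * dT
dL = 14 * 2.6986e-05 * 204
dL = 0.07707 cm


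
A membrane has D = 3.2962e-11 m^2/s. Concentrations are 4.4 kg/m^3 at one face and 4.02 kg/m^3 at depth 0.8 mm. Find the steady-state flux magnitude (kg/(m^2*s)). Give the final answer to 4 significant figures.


J = -D * (dC/dx) = D * (C1 - C2) / dx
J = 3.2962e-11 * (4.4 - 4.02) / 8e-04
J = 1.566e-08 kg/(m^2*s)


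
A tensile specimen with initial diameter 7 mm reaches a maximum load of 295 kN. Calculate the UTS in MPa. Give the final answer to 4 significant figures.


A0 = pi*(d/2)^2 = pi*(7/2)^2 = 38.4845 mm^2
UTS = F_max / A0 = 295*1000 / 38.4845
UTS = 7665 MPa


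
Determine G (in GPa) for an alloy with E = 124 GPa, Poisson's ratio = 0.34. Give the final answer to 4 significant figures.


G = E / (2*(1+nu))
G = 124 / (2*(1+0.34))
G = 46.27 GPa


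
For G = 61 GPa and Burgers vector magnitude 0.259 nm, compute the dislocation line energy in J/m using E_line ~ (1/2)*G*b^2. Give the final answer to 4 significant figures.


E = G*b^2/2
b = 0.259 nm = 2.59e-10 m
G = 61 GPa = 6.1e+10 Pa
E = 0.5 * 6.1e+10 * (2.59e-10)^2
E = 2.046e-09 J/m


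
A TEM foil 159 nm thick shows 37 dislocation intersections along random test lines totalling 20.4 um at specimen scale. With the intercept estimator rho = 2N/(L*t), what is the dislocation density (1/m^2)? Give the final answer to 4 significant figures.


rho = 2N / (L * t)
L = 20.4 um = 2.04e-05 m, t = 159 nm = 1.59e-07 m
rho = 2 * 37 / (2.04e-05 * 1.59e-07)
rho = 2.281e+13 1/m^2
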